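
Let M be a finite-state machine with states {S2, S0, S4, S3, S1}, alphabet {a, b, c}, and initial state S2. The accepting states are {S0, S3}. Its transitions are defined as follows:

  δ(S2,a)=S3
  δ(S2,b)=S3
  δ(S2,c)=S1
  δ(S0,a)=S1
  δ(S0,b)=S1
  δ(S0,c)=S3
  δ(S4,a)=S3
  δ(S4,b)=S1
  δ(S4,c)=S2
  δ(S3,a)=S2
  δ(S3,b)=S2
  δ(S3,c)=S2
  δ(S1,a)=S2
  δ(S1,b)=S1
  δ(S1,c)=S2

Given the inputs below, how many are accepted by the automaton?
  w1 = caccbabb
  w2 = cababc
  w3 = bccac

0

w1: S2 → S1 → S2 → S1 → S2 → S3 → S2 → S3 → S2  → end S2, rejected
w2: S2 → S1 → S2 → S3 → S2 → S3 → S2  → end S2, rejected
w3: S2 → S3 → S2 → S1 → S2 → S1  → end S1, rejected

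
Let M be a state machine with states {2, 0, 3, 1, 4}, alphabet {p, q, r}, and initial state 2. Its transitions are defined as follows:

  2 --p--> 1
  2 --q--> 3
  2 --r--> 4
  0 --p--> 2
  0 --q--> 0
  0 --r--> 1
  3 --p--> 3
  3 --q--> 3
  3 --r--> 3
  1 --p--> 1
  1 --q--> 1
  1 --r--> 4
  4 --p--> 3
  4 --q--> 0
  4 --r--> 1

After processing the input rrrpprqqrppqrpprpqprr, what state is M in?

2 → 4 → 1 → 4 → 3 → 3 → 3 → 3 → 3 → 3 → 3 → 3 → 3 → 3 → 3 → 3 → 3 → 3 → 3 → 3 → 3 → 3

3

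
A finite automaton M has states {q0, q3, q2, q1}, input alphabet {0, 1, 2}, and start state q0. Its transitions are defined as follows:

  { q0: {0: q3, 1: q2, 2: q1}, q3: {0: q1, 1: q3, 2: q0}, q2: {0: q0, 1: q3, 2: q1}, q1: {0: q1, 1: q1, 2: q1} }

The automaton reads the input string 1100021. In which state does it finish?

Trace: q0 -1-> q2 -1-> q3 -0-> q1 -0-> q1 -0-> q1 -2-> q1 -1-> q1

q1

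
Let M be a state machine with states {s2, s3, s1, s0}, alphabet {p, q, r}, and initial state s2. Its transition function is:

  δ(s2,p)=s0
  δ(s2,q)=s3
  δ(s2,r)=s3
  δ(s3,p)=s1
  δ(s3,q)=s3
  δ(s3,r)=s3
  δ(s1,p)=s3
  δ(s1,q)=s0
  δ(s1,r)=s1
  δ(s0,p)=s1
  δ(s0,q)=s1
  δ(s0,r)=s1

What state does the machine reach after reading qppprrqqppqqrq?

s0

start at s2
read 'q': s2 → s3
read 'p': s3 → s1
read 'p': s1 → s3
read 'p': s3 → s1
read 'r': s1 → s1
read 'r': s1 → s1
read 'q': s1 → s0
read 'q': s0 → s1
read 'p': s1 → s3
read 'p': s3 → s1
read 'q': s1 → s0
read 'q': s0 → s1
read 'r': s1 → s1
read 'q': s1 → s0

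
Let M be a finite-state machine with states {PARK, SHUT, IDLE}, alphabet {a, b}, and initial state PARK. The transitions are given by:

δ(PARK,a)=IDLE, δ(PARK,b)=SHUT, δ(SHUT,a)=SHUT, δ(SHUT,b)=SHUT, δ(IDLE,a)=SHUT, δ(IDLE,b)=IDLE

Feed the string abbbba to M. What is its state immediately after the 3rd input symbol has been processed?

IDLE

start at PARK
read 'a': PARK → IDLE
read 'b': IDLE → IDLE
read 'b': IDLE → IDLE
After 3 symbols: IDLE.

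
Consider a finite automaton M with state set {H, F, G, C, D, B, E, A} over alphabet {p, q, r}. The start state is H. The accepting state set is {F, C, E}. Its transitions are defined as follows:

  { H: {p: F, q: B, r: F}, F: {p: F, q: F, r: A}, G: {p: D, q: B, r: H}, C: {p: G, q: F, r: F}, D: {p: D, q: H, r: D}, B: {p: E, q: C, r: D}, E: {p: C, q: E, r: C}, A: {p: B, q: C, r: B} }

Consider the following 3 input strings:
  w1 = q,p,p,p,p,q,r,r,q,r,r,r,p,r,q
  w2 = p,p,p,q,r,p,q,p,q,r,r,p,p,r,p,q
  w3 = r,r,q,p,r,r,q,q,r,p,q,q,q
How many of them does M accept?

w1: H → B → E → C → G → D → H → F → A → C → F → A → B → E → C → F  → end F, accepted
w2: H → F → F → F → F → A → B → C → G → B → D → D → D → D → D → D → H  → end H, rejected
w3: H → F → A → C → G → H → F → F → F → A → B → C → F → F  → end F, accepted

2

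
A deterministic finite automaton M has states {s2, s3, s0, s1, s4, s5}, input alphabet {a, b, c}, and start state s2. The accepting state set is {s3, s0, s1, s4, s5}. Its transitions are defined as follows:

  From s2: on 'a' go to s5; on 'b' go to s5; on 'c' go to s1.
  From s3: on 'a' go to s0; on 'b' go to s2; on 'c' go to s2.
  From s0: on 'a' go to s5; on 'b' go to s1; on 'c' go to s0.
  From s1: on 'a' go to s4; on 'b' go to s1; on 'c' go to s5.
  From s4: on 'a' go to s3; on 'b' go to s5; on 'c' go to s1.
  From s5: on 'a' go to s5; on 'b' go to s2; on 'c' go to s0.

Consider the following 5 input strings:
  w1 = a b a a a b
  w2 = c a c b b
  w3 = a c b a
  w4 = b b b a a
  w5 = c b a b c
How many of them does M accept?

w1: Trace: s2 -a-> s5 -b-> s2 -a-> s5 -a-> s5 -a-> s5 -b-> s2  → end s2, rejected
w2: Trace: s2 -c-> s1 -a-> s4 -c-> s1 -b-> s1 -b-> s1  → end s1, accepted
w3: Trace: s2 -a-> s5 -c-> s0 -b-> s1 -a-> s4  → end s4, accepted
w4: Trace: s2 -b-> s5 -b-> s2 -b-> s5 -a-> s5 -a-> s5  → end s5, accepted
w5: Trace: s2 -c-> s1 -b-> s1 -a-> s4 -b-> s5 -c-> s0  → end s0, accepted

4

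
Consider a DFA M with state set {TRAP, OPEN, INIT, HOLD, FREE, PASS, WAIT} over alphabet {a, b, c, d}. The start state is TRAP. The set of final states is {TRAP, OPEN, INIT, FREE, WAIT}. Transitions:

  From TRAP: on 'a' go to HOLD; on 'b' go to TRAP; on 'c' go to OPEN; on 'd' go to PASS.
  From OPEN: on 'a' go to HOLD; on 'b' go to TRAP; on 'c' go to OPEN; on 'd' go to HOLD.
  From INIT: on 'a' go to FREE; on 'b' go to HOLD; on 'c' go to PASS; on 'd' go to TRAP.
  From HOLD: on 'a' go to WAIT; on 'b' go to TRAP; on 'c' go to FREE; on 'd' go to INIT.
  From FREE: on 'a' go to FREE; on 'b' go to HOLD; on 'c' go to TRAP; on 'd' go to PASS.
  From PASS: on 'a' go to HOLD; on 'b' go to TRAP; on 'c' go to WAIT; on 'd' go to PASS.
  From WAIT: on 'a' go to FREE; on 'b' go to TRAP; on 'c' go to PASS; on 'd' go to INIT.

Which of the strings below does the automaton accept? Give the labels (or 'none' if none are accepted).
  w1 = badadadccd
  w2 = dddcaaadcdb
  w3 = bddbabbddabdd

w1

w1: Trace: TRAP -b-> TRAP -a-> HOLD -d-> INIT -a-> FREE -d-> PASS -a-> HOLD -d-> INIT -c-> PASS -c-> WAIT -d-> INIT  → end INIT, accepted
w2: Trace: TRAP -d-> PASS -d-> PASS -d-> PASS -c-> WAIT -a-> FREE -a-> FREE -a-> FREE -d-> PASS -c-> WAIT -d-> INIT -b-> HOLD  → end HOLD, rejected
w3: Trace: TRAP -b-> TRAP -d-> PASS -d-> PASS -b-> TRAP -a-> HOLD -b-> TRAP -b-> TRAP -d-> PASS -d-> PASS -a-> HOLD -b-> TRAP -d-> PASS -d-> PASS  → end PASS, rejected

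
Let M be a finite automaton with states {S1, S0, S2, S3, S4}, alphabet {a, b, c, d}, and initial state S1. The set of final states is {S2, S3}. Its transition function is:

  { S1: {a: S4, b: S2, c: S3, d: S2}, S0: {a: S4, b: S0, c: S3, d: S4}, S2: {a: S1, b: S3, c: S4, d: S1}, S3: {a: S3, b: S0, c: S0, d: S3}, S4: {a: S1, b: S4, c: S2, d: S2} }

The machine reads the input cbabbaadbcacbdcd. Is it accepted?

No

start at S1
read 'c': S1 → S3
read 'b': S3 → S0
read 'a': S0 → S4
read 'b': S4 → S4
read 'b': S4 → S4
read 'a': S4 → S1
read 'a': S1 → S4
read 'd': S4 → S2
read 'b': S2 → S3
read 'c': S3 → S0
read 'a': S0 → S4
read 'c': S4 → S2
read 'b': S2 → S3
read 'd': S3 → S3
read 'c': S3 → S0
read 'd': S0 → S4
End state S4 is not accepting.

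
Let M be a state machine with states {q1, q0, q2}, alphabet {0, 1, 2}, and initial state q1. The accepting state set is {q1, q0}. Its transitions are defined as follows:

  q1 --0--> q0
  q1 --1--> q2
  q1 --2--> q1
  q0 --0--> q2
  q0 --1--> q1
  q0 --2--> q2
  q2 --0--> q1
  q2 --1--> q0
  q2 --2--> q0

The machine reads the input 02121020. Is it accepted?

No

q1 → q0 → q2 → q0 → q2 → q0 → q2 → q0 → q2
End state q2 is not accepting.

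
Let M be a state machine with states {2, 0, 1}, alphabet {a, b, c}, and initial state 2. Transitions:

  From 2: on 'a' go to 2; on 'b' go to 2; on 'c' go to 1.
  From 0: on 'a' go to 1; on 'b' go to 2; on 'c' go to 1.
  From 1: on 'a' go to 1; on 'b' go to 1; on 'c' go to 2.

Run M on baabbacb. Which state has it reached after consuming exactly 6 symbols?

start at 2
read 'b': 2 → 2
read 'a': 2 → 2
read 'a': 2 → 2
read 'b': 2 → 2
read 'b': 2 → 2
read 'a': 2 → 2
After 6 symbols: 2.

2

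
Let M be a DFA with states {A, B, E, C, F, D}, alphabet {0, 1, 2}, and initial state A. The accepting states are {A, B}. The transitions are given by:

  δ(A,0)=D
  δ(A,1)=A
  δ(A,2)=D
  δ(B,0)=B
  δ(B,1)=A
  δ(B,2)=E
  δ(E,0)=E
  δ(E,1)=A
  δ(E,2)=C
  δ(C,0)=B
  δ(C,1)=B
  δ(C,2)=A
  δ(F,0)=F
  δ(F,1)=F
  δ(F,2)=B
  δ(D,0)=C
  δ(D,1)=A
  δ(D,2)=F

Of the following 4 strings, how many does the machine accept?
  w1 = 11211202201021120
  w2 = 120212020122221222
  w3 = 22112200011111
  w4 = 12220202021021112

3

w1: A → A → A → D → A → A → D → C → A → D → C → B → B → E → A → A → D → C  → end C, rejected
w2: A → A → D → C → A → A → D → C → A → D → A → D → F → B → E → A → D → F → B  → end B, accepted
w3: A → D → F → F → F → B → E → E → E → E → A → A → A → A → A  → end A, accepted
w4: A → A → D → F → B → B → E → E → C → B → E → A → D → F → F → F → F → B  → end B, accepted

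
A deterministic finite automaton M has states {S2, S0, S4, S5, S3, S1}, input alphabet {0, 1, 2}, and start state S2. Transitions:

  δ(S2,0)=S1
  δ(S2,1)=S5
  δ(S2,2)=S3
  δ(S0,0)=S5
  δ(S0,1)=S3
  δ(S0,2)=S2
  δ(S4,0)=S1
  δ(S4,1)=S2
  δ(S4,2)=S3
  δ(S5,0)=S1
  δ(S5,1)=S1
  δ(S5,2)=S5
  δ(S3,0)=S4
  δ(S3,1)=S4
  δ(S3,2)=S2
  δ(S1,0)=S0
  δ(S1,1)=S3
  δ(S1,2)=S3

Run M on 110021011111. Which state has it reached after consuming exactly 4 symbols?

Trace: S2 -1-> S5 -1-> S1 -0-> S0 -0-> S5
After 4 symbols: S5.

S5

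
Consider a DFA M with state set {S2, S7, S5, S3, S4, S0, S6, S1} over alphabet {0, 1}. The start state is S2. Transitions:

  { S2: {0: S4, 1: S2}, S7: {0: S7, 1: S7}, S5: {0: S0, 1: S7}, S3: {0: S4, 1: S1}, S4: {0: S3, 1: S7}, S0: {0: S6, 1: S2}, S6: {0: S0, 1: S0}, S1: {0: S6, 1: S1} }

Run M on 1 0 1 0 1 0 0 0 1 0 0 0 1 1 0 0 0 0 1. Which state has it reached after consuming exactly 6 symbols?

start at S2
read '1': S2 → S2
read '0': S2 → S4
read '1': S4 → S7
read '0': S7 → S7
read '1': S7 → S7
read '0': S7 → S7
After 6 symbols: S7.

S7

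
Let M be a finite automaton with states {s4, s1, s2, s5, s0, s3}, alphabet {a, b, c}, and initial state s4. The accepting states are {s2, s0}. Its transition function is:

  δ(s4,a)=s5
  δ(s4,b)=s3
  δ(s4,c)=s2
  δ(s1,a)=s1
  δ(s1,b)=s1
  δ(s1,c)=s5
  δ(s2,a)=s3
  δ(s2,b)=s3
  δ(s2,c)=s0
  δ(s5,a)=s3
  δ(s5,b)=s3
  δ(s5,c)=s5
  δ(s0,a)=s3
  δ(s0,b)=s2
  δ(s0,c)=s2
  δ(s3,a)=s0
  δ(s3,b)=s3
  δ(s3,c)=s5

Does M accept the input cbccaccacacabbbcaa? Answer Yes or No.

Yes

Trace: s4 -c-> s2 -b-> s3 -c-> s5 -c-> s5 -a-> s3 -c-> s5 -c-> s5 -a-> s3 -c-> s5 -a-> s3 -c-> s5 -a-> s3 -b-> s3 -b-> s3 -b-> s3 -c-> s5 -a-> s3 -a-> s0
End state s0 is accepting.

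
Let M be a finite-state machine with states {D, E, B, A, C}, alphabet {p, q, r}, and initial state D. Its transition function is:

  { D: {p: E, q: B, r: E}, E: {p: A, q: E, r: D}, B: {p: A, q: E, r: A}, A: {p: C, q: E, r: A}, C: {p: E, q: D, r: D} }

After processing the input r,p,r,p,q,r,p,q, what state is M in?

E

Trace: D -r-> E -p-> A -r-> A -p-> C -q-> D -r-> E -p-> A -q-> E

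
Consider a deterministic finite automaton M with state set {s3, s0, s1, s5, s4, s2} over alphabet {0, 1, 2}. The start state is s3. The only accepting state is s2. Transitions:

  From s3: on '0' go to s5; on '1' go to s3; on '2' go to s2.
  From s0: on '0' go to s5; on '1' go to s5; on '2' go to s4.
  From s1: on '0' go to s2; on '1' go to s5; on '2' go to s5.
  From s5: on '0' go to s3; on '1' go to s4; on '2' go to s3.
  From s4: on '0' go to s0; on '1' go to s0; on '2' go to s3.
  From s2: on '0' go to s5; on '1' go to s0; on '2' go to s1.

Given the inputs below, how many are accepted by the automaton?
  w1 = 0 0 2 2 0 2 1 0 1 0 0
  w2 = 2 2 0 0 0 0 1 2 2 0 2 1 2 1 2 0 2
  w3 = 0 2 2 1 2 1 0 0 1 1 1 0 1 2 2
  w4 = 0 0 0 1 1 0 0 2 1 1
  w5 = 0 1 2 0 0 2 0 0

1

w1: s3 → s5 → s3 → s2 → s1 → s2 → s1 → s5 → s3 → s3 → s5 → s3  → end s3, rejected
w2: s3 → s2 → s1 → s2 → s5 → s3 → s5 → s4 → s3 → s2 → s5 → s3 → s3 → s2 → s0 → s4 → s0 → s4  → end s4, rejected
w3: s3 → s5 → s3 → s2 → s0 → s4 → s0 → s5 → s3 → s3 → s3 → s3 → s5 → s4 → s3 → s2  → end s2, accepted
w4: s3 → s5 → s3 → s5 → s4 → s0 → s5 → s3 → s2 → s0 → s5  → end s5, rejected
w5: s3 → s5 → s4 → s3 → s5 → s3 → s2 → s5 → s3  → end s3, rejected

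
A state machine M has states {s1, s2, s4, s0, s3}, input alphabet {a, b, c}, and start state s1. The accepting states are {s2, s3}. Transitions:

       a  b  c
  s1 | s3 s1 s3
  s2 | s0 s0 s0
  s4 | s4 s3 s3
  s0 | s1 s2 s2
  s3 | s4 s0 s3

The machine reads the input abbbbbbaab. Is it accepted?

No

Trace: s1 -a-> s3 -b-> s0 -b-> s2 -b-> s0 -b-> s2 -b-> s0 -b-> s2 -a-> s0 -a-> s1 -b-> s1
End state s1 is not accepting.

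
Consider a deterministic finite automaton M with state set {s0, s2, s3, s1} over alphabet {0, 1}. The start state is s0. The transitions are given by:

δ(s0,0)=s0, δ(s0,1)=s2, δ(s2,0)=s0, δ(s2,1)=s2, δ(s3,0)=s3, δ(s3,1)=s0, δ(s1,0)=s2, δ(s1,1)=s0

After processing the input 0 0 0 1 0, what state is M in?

s0

start at s0
read '0': s0 → s0
read '0': s0 → s0
read '0': s0 → s0
read '1': s0 → s2
read '0': s2 → s0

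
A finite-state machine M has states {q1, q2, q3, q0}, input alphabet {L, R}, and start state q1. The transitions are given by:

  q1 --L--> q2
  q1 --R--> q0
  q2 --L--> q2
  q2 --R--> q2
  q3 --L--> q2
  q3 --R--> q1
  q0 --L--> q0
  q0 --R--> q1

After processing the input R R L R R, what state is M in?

Trace: q1 -R-> q0 -R-> q1 -L-> q2 -R-> q2 -R-> q2

q2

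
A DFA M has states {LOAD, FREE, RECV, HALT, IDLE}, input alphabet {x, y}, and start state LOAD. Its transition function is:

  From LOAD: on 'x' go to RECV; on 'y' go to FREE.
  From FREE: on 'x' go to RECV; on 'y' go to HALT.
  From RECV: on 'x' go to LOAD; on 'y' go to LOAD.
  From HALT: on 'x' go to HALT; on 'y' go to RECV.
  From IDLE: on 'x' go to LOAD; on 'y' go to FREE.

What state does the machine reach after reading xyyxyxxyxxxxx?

RECV

LOAD → RECV → LOAD → FREE → RECV → LOAD → RECV → LOAD → FREE → RECV → LOAD → RECV → LOAD → RECV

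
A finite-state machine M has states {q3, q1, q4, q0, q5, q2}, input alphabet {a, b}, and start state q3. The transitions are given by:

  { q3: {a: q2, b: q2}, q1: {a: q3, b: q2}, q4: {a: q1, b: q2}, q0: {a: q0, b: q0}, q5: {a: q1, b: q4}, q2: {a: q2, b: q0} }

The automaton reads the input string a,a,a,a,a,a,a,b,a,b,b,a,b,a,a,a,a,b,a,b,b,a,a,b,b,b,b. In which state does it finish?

start at q3
read 'a': q3 → q2
read 'a': q2 → q2
read 'a': q2 → q2
read 'a': q2 → q2
read 'a': q2 → q2
read 'a': q2 → q2
read 'a': q2 → q2
read 'b': q2 → q0
read 'a': q0 → q0
read 'b': q0 → q0
read 'b': q0 → q0
read 'a': q0 → q0
read 'b': q0 → q0
read 'a': q0 → q0
read 'a': q0 → q0
read 'a': q0 → q0
read 'a': q0 → q0
read 'b': q0 → q0
read 'a': q0 → q0
read 'b': q0 → q0
read 'b': q0 → q0
read 'a': q0 → q0
read 'a': q0 → q0
read 'b': q0 → q0
read 'b': q0 → q0
read 'b': q0 → q0
read 'b': q0 → q0

q0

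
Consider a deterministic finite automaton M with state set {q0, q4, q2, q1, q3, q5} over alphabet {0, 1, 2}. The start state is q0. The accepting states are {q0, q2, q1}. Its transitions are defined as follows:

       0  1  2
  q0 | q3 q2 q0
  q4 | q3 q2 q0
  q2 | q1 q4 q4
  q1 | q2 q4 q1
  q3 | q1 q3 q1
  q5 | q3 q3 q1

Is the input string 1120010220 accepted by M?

Yes

q0 → q2 → q4 → q0 → q3 → q1 → q4 → q3 → q1 → q1 → q2
End state q2 is accepting.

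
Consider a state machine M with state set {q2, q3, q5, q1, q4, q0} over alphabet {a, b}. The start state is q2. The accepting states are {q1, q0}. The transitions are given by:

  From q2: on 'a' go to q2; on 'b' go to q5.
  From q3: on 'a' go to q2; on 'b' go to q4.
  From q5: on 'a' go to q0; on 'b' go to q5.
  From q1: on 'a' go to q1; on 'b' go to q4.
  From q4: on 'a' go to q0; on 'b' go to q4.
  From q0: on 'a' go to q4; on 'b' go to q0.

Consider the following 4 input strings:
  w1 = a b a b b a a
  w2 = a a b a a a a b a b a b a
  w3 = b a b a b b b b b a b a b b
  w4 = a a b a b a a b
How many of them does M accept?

w1: q2 → q2 → q5 → q0 → q0 → q0 → q4 → q0  → end q0, accepted
w2: q2 → q2 → q2 → q5 → q0 → q4 → q0 → q4 → q4 → q0 → q0 → q4 → q4 → q0  → end q0, accepted
w3: q2 → q5 → q0 → q0 → q4 → q4 → q4 → q4 → q4 → q4 → q0 → q0 → q4 → q4 → q4  → end q4, rejected
w4: q2 → q2 → q2 → q5 → q0 → q0 → q4 → q0 → q0  → end q0, accepted

3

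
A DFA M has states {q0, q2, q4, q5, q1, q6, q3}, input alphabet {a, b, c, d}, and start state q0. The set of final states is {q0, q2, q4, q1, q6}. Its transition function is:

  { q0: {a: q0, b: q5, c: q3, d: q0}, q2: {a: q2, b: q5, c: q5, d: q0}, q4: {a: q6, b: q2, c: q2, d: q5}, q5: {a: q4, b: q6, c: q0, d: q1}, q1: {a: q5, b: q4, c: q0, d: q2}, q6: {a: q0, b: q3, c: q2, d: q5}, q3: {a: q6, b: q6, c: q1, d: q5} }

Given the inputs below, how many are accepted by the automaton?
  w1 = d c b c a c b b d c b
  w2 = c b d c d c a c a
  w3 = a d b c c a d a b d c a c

2

w1:
  start at q0
  read 'd': q0 → q0
  read 'c': q0 → q3
  read 'b': q3 → q6
  read 'c': q6 → q2
  read 'a': q2 → q2
  read 'c': q2 → q5
  read 'b': q5 → q6
  read 'b': q6 → q3
  read 'd': q3 → q5
  read 'c': q5 → q0
  read 'b': q0 → q5
  end q5, rejected
w2:
  start at q0
  read 'c': q0 → q3
  read 'b': q3 → q6
  read 'd': q6 → q5
  read 'c': q5 → q0
  read 'd': q0 → q0
  read 'c': q0 → q3
  read 'a': q3 → q6
  read 'c': q6 → q2
  read 'a': q2 → q2
  end q2, accepted
w3:
  start at q0
  read 'a': q0 → q0
  read 'd': q0 → q0
  read 'b': q0 → q5
  read 'c': q5 → q0
  read 'c': q0 → q3
  read 'a': q3 → q6
  read 'd': q6 → q5
  read 'a': q5 → q4
  read 'b': q4 → q2
  read 'd': q2 → q0
  read 'c': q0 → q3
  read 'a': q3 → q6
  read 'c': q6 → q2
  end q2, accepted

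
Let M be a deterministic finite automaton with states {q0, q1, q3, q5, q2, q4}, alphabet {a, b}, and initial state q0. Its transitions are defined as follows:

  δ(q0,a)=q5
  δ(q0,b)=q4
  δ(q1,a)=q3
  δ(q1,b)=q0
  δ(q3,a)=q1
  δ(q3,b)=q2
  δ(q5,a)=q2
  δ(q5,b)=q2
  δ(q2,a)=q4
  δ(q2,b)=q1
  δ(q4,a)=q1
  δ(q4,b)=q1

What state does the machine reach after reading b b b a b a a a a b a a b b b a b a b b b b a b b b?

q1

start at q0
read 'b': q0 → q4
read 'b': q4 → q1
read 'b': q1 → q0
read 'a': q0 → q5
read 'b': q5 → q2
read 'a': q2 → q4
read 'a': q4 → q1
read 'a': q1 → q3
read 'a': q3 → q1
read 'b': q1 → q0
read 'a': q0 → q5
read 'a': q5 → q2
read 'b': q2 → q1
read 'b': q1 → q0
read 'b': q0 → q4
read 'a': q4 → q1
read 'b': q1 → q0
read 'a': q0 → q5
read 'b': q5 → q2
read 'b': q2 → q1
read 'b': q1 → q0
read 'b': q0 → q4
read 'a': q4 → q1
read 'b': q1 → q0
read 'b': q0 → q4
read 'b': q4 → q1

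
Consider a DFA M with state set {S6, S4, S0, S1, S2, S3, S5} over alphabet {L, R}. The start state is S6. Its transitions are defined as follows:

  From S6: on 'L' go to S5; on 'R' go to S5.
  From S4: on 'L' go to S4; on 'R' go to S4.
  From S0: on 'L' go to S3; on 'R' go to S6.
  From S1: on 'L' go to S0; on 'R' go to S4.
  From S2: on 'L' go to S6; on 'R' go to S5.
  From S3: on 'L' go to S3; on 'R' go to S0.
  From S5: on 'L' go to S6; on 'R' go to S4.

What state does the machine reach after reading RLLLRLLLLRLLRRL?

S6 → S5 → S6 → S5 → S6 → S5 → S6 → S5 → S6 → S5 → S4 → S4 → S4 → S4 → S4 → S4

S4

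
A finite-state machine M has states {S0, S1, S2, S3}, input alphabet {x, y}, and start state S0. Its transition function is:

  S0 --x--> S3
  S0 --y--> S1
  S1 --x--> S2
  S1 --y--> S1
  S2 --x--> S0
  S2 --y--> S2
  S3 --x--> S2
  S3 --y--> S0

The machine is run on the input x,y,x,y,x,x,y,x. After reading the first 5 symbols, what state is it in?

S3

Trace: S0 -x-> S3 -y-> S0 -x-> S3 -y-> S0 -x-> S3
After 5 symbols: S3.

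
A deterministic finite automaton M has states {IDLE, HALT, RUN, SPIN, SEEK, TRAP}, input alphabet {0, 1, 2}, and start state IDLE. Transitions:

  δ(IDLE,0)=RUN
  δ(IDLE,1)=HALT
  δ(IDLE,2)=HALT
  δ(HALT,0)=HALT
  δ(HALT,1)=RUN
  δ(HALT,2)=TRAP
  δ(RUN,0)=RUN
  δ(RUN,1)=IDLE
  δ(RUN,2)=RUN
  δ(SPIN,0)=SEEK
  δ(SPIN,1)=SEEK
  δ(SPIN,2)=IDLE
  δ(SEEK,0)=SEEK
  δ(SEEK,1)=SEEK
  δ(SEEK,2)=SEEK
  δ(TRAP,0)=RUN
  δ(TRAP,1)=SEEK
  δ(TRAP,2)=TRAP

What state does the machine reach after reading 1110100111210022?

IDLE → HALT → RUN → IDLE → RUN → IDLE → RUN → RUN → IDLE → HALT → RUN → RUN → IDLE → RUN → RUN → RUN → RUN

RUN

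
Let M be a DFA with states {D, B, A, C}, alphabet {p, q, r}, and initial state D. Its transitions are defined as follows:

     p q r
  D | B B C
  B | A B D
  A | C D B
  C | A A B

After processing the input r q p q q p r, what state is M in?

start at D
read 'r': D → C
read 'q': C → A
read 'p': A → C
read 'q': C → A
read 'q': A → D
read 'p': D → B
read 'r': B → D

D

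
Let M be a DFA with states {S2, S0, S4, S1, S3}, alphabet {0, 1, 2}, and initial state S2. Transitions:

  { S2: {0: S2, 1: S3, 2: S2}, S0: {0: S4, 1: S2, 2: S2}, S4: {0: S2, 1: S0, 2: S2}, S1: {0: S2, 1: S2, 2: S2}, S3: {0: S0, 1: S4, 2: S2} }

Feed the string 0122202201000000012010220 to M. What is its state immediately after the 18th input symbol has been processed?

S3

start at S2
read '0': S2 → S2
read '1': S2 → S3
read '2': S3 → S2
read '2': S2 → S2
read '2': S2 → S2
read '0': S2 → S2
read '2': S2 → S2
read '2': S2 → S2
read '0': S2 → S2
read '1': S2 → S3
read '0': S3 → S0
read '0': S0 → S4
read '0': S4 → S2
read '0': S2 → S2
read '0': S2 → S2
read '0': S2 → S2
read '0': S2 → S2
read '1': S2 → S3
After 18 symbols: S3.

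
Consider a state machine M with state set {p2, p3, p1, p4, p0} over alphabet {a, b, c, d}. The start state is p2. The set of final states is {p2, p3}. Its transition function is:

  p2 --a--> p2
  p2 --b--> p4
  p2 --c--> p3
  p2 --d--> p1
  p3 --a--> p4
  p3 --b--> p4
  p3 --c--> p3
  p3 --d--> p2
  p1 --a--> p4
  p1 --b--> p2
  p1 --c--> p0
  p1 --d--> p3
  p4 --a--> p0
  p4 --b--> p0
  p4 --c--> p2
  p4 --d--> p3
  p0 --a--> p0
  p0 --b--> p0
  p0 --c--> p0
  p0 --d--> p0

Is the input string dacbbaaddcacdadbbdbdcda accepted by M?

Trace: p2 -d-> p1 -a-> p4 -c-> p2 -b-> p4 -b-> p0 -a-> p0 -a-> p0 -d-> p0 -d-> p0 -c-> p0 -a-> p0 -c-> p0 -d-> p0 -a-> p0 -d-> p0 -b-> p0 -b-> p0 -d-> p0 -b-> p0 -d-> p0 -c-> p0 -d-> p0 -a-> p0
End state p0 is not accepting.

No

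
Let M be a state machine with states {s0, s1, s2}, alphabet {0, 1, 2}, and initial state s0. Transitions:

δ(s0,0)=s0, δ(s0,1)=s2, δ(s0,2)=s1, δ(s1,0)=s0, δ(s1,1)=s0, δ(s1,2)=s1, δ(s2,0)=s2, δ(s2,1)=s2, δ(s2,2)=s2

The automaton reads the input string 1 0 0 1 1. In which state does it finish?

s0 → s2 → s2 → s2 → s2 → s2

s2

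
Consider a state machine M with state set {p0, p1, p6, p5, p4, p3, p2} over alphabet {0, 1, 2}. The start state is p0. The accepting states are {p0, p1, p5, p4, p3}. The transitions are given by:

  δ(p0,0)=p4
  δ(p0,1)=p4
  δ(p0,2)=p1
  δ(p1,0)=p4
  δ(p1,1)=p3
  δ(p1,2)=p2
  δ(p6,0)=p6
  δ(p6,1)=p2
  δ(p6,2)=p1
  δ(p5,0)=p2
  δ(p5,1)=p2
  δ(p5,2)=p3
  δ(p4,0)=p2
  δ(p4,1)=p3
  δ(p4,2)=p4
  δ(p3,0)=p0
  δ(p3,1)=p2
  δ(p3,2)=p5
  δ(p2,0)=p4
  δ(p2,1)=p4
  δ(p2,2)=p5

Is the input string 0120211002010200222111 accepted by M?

Yes

p0 → p4 → p3 → p5 → p2 → p5 → p2 → p4 → p2 → p4 → p4 → p2 → p4 → p2 → p5 → p2 → p4 → p4 → p4 → p4 → p3 → p2 → p4
End state p4 is accepting.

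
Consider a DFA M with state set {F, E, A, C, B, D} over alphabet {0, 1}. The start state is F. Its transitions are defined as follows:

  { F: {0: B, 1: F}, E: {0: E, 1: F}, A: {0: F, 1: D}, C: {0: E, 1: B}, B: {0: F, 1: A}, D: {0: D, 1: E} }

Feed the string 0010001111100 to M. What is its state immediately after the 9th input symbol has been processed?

E

Trace: F -0-> B -0-> F -1-> F -0-> B -0-> F -0-> B -1-> A -1-> D -1-> E
After 9 symbols: E.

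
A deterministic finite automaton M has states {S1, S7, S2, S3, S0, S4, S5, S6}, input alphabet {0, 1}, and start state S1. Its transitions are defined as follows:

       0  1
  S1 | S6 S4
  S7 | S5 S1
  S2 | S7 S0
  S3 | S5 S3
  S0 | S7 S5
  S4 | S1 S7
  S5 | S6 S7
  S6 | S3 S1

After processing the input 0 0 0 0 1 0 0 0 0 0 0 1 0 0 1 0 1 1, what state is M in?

S4

S1 → S6 → S3 → S5 → S6 → S1 → S6 → S3 → S5 → S6 → S3 → S5 → S7 → S5 → S6 → S1 → S6 → S1 → S4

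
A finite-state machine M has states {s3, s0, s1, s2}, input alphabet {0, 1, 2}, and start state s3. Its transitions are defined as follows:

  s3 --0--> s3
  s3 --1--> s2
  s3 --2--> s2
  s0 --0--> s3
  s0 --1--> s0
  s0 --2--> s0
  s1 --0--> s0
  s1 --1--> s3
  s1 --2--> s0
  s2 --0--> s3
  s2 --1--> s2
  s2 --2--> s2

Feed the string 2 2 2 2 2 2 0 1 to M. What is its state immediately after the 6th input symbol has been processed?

s2

s3 → s2 → s2 → s2 → s2 → s2 → s2
After 6 symbols: s2.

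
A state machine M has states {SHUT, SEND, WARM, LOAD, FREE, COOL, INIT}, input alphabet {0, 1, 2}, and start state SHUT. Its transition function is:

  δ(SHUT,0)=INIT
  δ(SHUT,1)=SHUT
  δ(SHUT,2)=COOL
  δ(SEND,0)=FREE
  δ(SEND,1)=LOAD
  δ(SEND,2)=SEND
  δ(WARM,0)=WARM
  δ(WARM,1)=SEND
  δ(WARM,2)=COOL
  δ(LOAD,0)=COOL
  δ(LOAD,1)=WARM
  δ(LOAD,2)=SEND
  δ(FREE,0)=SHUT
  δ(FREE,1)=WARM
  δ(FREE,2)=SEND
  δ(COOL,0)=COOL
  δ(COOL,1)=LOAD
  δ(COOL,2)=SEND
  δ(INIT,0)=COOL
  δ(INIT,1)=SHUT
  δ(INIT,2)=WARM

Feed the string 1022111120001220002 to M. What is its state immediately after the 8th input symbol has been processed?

LOAD

start at SHUT
read '1': SHUT → SHUT
read '0': SHUT → INIT
read '2': INIT → WARM
read '2': WARM → COOL
read '1': COOL → LOAD
read '1': LOAD → WARM
read '1': WARM → SEND
read '1': SEND → LOAD
After 8 symbols: LOAD.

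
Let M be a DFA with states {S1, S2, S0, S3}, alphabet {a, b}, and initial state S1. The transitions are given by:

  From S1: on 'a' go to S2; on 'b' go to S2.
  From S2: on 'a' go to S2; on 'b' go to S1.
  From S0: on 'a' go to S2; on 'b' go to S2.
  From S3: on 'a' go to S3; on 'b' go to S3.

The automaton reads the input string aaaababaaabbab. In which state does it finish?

S1

start at S1
read 'a': S1 → S2
read 'a': S2 → S2
read 'a': S2 → S2
read 'a': S2 → S2
read 'b': S2 → S1
read 'a': S1 → S2
read 'b': S2 → S1
read 'a': S1 → S2
read 'a': S2 → S2
read 'a': S2 → S2
read 'b': S2 → S1
read 'b': S1 → S2
read 'a': S2 → S2
read 'b': S2 → S1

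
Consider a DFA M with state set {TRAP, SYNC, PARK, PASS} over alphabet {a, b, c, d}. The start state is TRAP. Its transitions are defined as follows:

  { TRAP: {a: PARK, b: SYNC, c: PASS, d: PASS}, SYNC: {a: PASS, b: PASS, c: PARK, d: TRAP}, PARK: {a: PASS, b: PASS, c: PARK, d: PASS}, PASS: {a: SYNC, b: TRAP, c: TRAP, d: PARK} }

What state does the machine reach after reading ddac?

TRAP

TRAP → PASS → PARK → PASS → TRAP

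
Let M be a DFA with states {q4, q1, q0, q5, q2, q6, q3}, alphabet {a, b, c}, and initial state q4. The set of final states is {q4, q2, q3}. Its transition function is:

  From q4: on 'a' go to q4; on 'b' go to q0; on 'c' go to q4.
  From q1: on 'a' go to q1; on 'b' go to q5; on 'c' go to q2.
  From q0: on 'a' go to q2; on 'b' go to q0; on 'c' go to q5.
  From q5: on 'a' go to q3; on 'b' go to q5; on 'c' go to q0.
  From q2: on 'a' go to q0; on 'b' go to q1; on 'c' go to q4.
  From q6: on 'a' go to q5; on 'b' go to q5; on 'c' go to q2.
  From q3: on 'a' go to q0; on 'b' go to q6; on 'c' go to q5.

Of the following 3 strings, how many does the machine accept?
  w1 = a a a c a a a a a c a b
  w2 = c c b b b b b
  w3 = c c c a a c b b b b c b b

w1: Trace: q4 -a-> q4 -a-> q4 -a-> q4 -c-> q4 -a-> q4 -a-> q4 -a-> q4 -a-> q4 -a-> q4 -c-> q4 -a-> q4 -b-> q0  → end q0, rejected
w2: Trace: q4 -c-> q4 -c-> q4 -b-> q0 -b-> q0 -b-> q0 -b-> q0 -b-> q0  → end q0, rejected
w3: Trace: q4 -c-> q4 -c-> q4 -c-> q4 -a-> q4 -a-> q4 -c-> q4 -b-> q0 -b-> q0 -b-> q0 -b-> q0 -c-> q5 -b-> q5 -b-> q5  → end q5, rejected

0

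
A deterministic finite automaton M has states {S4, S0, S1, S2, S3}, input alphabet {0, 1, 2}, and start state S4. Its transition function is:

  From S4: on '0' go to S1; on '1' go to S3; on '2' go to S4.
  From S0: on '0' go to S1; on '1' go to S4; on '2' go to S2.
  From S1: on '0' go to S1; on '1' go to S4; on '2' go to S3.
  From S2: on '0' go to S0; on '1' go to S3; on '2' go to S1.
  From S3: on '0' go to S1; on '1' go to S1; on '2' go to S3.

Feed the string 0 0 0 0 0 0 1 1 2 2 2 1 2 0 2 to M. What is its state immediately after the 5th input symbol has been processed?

S1

S4 → S1 → S1 → S1 → S1 → S1
After 5 symbols: S1.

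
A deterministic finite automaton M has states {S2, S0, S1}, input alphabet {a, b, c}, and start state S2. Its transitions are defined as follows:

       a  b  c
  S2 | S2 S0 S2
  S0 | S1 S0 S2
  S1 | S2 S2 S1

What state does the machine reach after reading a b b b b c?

S2

S2 → S2 → S0 → S0 → S0 → S0 → S2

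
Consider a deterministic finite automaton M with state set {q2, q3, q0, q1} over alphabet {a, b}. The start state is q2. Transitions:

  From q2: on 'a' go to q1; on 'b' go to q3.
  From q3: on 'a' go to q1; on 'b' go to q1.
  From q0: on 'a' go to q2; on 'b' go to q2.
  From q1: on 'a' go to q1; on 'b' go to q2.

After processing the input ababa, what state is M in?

q1

q2 → q1 → q2 → q1 → q2 → q1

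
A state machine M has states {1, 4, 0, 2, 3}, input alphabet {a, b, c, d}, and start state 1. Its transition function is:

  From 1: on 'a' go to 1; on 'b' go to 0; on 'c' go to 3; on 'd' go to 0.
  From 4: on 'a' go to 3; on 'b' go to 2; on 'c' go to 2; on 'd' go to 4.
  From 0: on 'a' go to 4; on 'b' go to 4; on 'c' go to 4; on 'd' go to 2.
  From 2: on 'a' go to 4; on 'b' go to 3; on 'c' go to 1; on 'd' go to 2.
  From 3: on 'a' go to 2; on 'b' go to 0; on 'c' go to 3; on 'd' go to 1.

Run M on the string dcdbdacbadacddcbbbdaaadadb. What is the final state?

1 → 0 → 4 → 4 → 2 → 2 → 4 → 2 → 3 → 2 → 2 → 4 → 2 → 2 → 2 → 1 → 0 → 4 → 2 → 2 → 4 → 3 → 2 → 2 → 4 → 4 → 2

2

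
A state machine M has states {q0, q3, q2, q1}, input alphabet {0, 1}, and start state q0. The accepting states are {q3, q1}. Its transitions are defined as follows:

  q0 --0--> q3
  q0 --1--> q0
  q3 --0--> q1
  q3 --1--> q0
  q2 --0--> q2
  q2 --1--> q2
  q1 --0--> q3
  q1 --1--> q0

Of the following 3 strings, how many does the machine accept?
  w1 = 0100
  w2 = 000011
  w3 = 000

2

w1: q0 → q3 → q0 → q3 → q1  → end q1, accepted
w2: q0 → q3 → q1 → q3 → q1 → q0 → q0  → end q0, rejected
w3: q0 → q3 → q1 → q3  → end q3, accepted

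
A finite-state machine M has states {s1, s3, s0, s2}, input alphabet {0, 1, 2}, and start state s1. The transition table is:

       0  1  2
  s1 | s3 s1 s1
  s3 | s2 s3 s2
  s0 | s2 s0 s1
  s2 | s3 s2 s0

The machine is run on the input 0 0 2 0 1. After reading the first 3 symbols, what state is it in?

s0

start at s1
read '0': s1 → s3
read '0': s3 → s2
read '2': s2 → s0
After 3 symbols: s0.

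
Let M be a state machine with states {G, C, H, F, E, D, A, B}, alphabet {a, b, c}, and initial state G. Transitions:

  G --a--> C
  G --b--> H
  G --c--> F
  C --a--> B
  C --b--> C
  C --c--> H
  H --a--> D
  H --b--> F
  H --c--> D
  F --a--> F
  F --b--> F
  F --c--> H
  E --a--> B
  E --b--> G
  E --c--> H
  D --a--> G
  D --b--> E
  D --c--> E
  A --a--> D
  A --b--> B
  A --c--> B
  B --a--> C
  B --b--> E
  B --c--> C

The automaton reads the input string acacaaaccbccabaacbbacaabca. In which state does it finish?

start at G
read 'a': G → C
read 'c': C → H
read 'a': H → D
read 'c': D → E
read 'a': E → B
read 'a': B → C
read 'a': C → B
read 'c': B → C
read 'c': C → H
read 'b': H → F
read 'c': F → H
read 'c': H → D
read 'a': D → G
read 'b': G → H
read 'a': H → D
read 'a': D → G
read 'c': G → F
read 'b': F → F
read 'b': F → F
read 'a': F → F
read 'c': F → H
read 'a': H → D
read 'a': D → G
read 'b': G → H
read 'c': H → D
read 'a': D → G

G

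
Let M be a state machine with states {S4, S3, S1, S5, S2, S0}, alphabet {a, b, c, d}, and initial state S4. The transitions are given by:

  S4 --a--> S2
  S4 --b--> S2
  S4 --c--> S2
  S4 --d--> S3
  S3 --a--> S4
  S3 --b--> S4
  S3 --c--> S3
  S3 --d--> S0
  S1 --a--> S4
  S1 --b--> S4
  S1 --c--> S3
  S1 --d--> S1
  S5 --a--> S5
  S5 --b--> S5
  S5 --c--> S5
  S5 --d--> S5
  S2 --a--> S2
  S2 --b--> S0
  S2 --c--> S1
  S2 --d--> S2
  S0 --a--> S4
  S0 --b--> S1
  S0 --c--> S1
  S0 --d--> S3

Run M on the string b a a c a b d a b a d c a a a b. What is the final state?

S0

Trace: S4 -b-> S2 -a-> S2 -a-> S2 -c-> S1 -a-> S4 -b-> S2 -d-> S2 -a-> S2 -b-> S0 -a-> S4 -d-> S3 -c-> S3 -a-> S4 -a-> S2 -a-> S2 -b-> S0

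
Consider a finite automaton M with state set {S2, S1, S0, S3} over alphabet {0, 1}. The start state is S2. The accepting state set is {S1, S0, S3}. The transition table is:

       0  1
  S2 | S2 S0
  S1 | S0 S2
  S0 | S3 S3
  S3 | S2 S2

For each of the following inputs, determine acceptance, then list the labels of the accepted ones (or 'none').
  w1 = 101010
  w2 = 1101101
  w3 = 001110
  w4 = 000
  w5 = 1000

w1: S2 → S0 → S3 → S2 → S2 → S0 → S3  → end S3, accepted
w2: S2 → S0 → S3 → S2 → S0 → S3 → S2 → S0  → end S0, accepted
w3: S2 → S2 → S2 → S0 → S3 → S2 → S2  → end S2, rejected
w4: S2 → S2 → S2 → S2  → end S2, rejected
w5: S2 → S0 → S3 → S2 → S2  → end S2, rejected

w1, w2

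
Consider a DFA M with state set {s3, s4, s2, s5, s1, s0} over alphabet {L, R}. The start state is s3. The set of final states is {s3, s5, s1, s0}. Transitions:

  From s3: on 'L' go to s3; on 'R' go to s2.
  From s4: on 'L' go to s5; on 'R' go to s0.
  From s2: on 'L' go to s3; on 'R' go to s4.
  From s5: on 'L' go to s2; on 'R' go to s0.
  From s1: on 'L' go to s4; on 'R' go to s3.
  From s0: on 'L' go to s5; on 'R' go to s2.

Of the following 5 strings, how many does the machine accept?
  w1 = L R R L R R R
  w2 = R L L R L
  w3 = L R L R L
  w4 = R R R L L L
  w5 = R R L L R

w1: s3 → s3 → s2 → s4 → s5 → s0 → s2 → s4  → end s4, rejected
w2: s3 → s2 → s3 → s3 → s2 → s3  → end s3, accepted
w3: s3 → s3 → s2 → s3 → s2 → s3  → end s3, accepted
w4: s3 → s2 → s4 → s0 → s5 → s2 → s3  → end s3, accepted
w5: s3 → s2 → s4 → s5 → s2 → s4  → end s4, rejected

3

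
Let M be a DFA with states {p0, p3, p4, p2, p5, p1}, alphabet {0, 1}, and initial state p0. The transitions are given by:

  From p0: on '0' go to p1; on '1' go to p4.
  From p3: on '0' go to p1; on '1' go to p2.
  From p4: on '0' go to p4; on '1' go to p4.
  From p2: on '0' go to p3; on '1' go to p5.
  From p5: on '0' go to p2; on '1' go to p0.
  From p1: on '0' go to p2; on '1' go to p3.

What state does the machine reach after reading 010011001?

start at p0
read '0': p0 → p1
read '1': p1 → p3
read '0': p3 → p1
read '0': p1 → p2
read '1': p2 → p5
read '1': p5 → p0
read '0': p0 → p1
read '0': p1 → p2
read '1': p2 → p5

p5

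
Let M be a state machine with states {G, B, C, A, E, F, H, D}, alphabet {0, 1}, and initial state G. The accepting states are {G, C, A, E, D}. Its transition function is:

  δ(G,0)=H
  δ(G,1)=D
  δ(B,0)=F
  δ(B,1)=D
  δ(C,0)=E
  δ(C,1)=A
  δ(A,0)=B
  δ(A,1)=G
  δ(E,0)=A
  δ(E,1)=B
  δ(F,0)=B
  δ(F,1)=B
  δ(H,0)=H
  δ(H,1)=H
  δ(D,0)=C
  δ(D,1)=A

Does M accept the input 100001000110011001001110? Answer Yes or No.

No

Trace: G -1-> D -0-> C -0-> E -0-> A -0-> B -1-> D -0-> C -0-> E -0-> A -1-> G -1-> D -0-> C -0-> E -1-> B -1-> D -0-> C -0-> E -1-> B -0-> F -0-> B -1-> D -1-> A -1-> G -0-> H
End state H is not accepting.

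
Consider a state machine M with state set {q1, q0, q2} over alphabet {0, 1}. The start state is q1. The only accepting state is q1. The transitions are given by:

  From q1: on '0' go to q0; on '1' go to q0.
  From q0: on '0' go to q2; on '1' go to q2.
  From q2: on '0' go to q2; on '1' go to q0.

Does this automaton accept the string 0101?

Trace: q1 -0-> q0 -1-> q2 -0-> q2 -1-> q0
End state q0 is not accepting.

No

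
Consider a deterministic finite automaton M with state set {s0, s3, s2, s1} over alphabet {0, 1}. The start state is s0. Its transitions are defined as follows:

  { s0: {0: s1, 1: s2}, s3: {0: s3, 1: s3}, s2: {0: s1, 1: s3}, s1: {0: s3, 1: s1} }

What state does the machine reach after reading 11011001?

start at s0
read '1': s0 → s2
read '1': s2 → s3
read '0': s3 → s3
read '1': s3 → s3
read '1': s3 → s3
read '0': s3 → s3
read '0': s3 → s3
read '1': s3 → s3

s3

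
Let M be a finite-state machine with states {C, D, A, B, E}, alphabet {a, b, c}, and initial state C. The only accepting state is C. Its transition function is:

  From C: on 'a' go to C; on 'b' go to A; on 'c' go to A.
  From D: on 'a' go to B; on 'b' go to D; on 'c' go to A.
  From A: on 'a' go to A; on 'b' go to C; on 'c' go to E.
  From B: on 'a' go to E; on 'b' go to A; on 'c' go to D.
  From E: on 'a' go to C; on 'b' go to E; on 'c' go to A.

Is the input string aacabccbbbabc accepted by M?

No

C → C → C → A → A → C → A → E → E → E → E → C → A → E
End state E is not accepting.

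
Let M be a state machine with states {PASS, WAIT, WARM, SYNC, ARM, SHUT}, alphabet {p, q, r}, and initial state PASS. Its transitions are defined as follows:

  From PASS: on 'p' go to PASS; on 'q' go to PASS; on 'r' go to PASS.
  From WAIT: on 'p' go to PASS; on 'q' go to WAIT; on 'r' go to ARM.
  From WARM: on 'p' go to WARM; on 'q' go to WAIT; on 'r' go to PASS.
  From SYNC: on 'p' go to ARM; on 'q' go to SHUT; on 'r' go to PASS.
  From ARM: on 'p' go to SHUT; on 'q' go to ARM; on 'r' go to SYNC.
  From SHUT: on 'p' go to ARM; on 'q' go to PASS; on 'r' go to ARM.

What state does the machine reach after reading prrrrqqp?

Trace: PASS -p-> PASS -r-> PASS -r-> PASS -r-> PASS -r-> PASS -q-> PASS -q-> PASS -p-> PASS

PASS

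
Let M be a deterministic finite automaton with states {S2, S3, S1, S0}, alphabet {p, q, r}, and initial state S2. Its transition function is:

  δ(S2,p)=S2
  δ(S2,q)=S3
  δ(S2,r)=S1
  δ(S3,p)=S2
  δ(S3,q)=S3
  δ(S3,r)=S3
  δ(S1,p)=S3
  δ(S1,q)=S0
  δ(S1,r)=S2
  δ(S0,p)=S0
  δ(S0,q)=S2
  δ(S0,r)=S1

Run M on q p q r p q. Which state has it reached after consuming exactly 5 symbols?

S2

Trace: S2 -q-> S3 -p-> S2 -q-> S3 -r-> S3 -p-> S2
After 5 symbols: S2.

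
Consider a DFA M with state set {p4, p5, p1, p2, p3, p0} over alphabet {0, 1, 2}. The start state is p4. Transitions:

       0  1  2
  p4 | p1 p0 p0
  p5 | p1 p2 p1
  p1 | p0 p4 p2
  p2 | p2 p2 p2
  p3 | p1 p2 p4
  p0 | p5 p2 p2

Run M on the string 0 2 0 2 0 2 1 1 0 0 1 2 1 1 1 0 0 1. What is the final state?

p2

p4 → p1 → p2 → p2 → p2 → p2 → p2 → p2 → p2 → p2 → p2 → p2 → p2 → p2 → p2 → p2 → p2 → p2 → p2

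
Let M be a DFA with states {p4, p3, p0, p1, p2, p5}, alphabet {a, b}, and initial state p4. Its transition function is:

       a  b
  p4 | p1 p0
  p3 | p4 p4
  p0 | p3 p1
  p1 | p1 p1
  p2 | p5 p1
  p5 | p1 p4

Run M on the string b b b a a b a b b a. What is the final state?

p4 → p0 → p1 → p1 → p1 → p1 → p1 → p1 → p1 → p1 → p1

p1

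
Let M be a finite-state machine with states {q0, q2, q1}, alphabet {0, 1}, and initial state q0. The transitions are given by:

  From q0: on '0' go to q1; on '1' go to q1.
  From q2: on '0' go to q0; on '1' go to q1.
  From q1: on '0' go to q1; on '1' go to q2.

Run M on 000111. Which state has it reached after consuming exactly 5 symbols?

start at q0
read '0': q0 → q1
read '0': q1 → q1
read '0': q1 → q1
read '1': q1 → q2
read '1': q2 → q1
After 5 symbols: q1.

q1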